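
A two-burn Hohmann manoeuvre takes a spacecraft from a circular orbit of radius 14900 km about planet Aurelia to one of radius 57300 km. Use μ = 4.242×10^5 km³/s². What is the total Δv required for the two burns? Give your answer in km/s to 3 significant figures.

Δv = 2.36 km/s

Semi-major axis of the transfer orbit: a_t = (14900 + 57300)/2 = 36100 km.
Circular speed at r₁: v₁ = √(μ/r₁) = √(4.242×10^5/14900) = 5.3357 km/s.
On the transfer ellipse at r₁, vis-viva equation gives v_p = √[μ(2/r₁ − 1/a_t)] = 6.7223 km/s.
First burn Δv₁ = |v_p − v₁| = 1.3866 km/s.
Circular speed at r₂: v₂ = √(μ/r₂) = 2.72087 km/s.
Transfer-orbit speed at r₂: v_a = √[μ(2/r₂ − 1/a_t)] = 1.74802 km/s.
Second burn Δv₂ = |v₂ − v_a| = 0.97285 km/s.
Δv = Δv₁ + Δv₂ = 1.3866 + 0.97285 = 2.359 km/s.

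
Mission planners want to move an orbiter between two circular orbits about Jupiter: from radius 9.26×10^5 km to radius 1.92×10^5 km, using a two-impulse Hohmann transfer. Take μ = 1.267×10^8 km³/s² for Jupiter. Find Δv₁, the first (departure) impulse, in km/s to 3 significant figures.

Δv₁ = 4.84 km/s

Transfer-ellipse semi-major axis a_t = (r₁ + r₂)/2 = (9.260×10^5 + 1.920×10^5)/2 = 5.590×10^5 km.
Circular speed at r = 9.260×10^5 km: v_c = √(μ/r) = 11.697 km/s.
Transfer-orbit speed at the same r (vis-viva, a = a_t): v_t = √[μ(2/r − 1/a_t)] = 6.8553 km/s.
Δv₁ = |v_t − v_c| = |6.8553 − 11.697| = 4.842 km/s.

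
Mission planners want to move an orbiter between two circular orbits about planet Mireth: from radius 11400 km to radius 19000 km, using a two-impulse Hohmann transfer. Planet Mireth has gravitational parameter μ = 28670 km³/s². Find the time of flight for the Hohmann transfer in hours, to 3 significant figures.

t = 9.66 hours

Transfer-ellipse semi-major axis a_t = (r₁ + r₂)/2 = (11400 + 19000)/2 = 15200 km.
Transfer time t = π√(a_t³/μ) = π√((15200)³ / 28670) = 34770 s.
Converting: 34770 s ÷ 3600 s/hour = 9.66 hours.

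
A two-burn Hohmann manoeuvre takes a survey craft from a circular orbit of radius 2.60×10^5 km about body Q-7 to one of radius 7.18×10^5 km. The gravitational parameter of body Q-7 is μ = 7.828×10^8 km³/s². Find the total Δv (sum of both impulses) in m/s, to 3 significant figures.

The Hohmann ellipse has a_t = (r₁ + r₂)/2 = 4.890×10^5 km.
At r₁ the circular-orbit speed is v₁ = √(μ/r₁) = 54.87 km/s.
On the transfer ellipse at r₁, vis-viva equation gives v_p = √[μ(2/r₁ − 1/a_t)] = 66.49 km/s.
First burn Δv₁ = |v_p − v₁| = 11.62 km/s.
Circular speed at r₂: v₂ = √(μ/r₂) = 33.019 km/s.
Transfer-orbit speed at r₂: v_a = √[μ(2/r₂ − 1/a_t)] = 24.077 km/s.
Second burn Δv₂ = |v₂ − v_a| = 8.942 km/s.
Total Δv = Δv₁ + Δv₂ = 20.56 km/s.

Δv = 20600 m/s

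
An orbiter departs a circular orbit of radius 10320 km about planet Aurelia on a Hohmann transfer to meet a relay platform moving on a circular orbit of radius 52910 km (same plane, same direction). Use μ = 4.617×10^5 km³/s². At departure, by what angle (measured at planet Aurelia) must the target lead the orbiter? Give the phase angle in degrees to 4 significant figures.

φ = 96.86°

Semi-major axis of the transfer orbit: a_t = (10320 + 52910)/2 = 31615 km.
The half-period of the transfer ellipse is t = π√(a_t³/μ) = 25990 s.
Target angular speed ω₂ = √(μ/r₂³) = 5.583×10^-5 rad/s.
Angle swept by the target during transfer: ω₂·t = 1.451 rad = 83.14°.
Arrival is 180° from departure on the ellipse, so φ = 180° − 83.14° = 96.86°.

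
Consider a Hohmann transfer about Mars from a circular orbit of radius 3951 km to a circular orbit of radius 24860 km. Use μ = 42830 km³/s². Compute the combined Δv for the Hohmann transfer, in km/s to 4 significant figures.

Semi-major axis of the transfer orbit: a_t = (3951 + 24860)/2 = 14405.5 km.
Circular speed at r₁: v₁ = √(μ/r₁) = √(42830/3951) = 3.292 km/s.
On the transfer ellipse at r₁, vis-viva equation gives v_p = √[μ(2/r₁ − 1/a_t)] = 4.325 km/s.
First burn Δv₁ = |v_p − v₁| = 1.033 km/s.
At r₂, v₂ = √(μ/r₂) = 1.3126 km/s.
Transfer-orbit speed at r₂: v_a = √[μ(2/r₂ − 1/a_t)] = 0.68741 km/s.
Second burn Δv₂ = |v₂ − v_a| = 0.6252 km/s.
Δv = Δv₁ + Δv₂ = 1.033 + 0.6252 = 1.658 km/s.

Δv = 1.658 km/s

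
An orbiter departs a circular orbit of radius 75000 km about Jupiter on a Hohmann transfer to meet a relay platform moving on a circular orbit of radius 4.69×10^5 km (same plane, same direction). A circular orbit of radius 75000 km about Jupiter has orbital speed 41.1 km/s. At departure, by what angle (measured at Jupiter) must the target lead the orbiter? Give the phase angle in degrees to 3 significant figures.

φ = 101°

From the circular-orbit relation v² = μ/r at r = 75000 km: μ = v²r = (41.1)² × 75000 = 1.26691×10^8 km³/s².
Transfer-ellipse semi-major axis a_t = (r₁ + r₂)/2 = (75000 + 4.690×10^5)/2 = 2.720×10^5 km.
The half-period of the transfer ellipse is t = π√(a_t³/μ) = 39594.13 s.
The target's mean motion on its circular orbit is ω₂ = √(μ/r₂³) = 3.504396×10^-5 rad/s.
Angle swept by the target during transfer: ω₂·t = 1.387535 rad = 79.4999°.
Arrival is 180° from departure on the ellipse, so φ = 180° − 79.4999° = 101°.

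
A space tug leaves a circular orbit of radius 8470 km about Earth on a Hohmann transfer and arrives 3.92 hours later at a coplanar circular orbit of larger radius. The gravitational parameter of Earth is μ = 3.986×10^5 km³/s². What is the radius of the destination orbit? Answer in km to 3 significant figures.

Transfer time t = 3.92 hours = 14112 s, and t = π√(a_t³/μ).
So a_t = (μ t²/π²)^(1/3) = (3.986×10^5 × (14112)² / π²)^(1/3) = 20036 km.
Since a_t = (r₁ + r₂)/2, r₂ = 2a_t − r₁ = 2×20036 − 8470 = 31602 km.

r₂ = 31600 km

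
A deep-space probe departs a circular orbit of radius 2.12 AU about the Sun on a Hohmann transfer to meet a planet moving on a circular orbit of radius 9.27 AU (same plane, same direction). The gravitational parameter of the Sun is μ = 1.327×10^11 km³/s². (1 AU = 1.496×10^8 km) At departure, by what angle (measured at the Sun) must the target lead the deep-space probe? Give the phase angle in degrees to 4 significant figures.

In km: r₁ = 2.12 × 1.496×10^8 = 3.17152×10^8 km; r₂ = 9.27 × 1.496×10^8 = 1.386792×10^9 km.
Transfer-ellipse semi-major axis a_t = (r₁ + r₂)/2 = (3.17152×10^8 + 1.386792×10^9)/2 = 8.51972×10^8 km.
The half-period of the transfer ellipse is t = π√(a_t³/μ) = 2.14463×10^8 s.
The target's mean motion on its circular orbit is ω₂ = √(μ/r₂³) = 7.05372×10^-9 rad/s.
Angle swept by the target during transfer: ω₂·t = 1.51276 rad = 86.67°.
Arrival is 180° from departure on the ellipse, so φ = 180° − 86.67° = 93.33°.

φ = 93.33°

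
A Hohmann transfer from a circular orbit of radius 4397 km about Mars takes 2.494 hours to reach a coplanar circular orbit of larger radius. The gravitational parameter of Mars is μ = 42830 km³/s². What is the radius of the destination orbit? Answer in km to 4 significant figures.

r₂ = 9695 km

Transfer time t = 2.494 hours = 8978.4 s, and t = π√(a_t³/μ).
So a_t = (μ t²/π²)^(1/3) = (42830 × (8978.4)² / π²)^(1/3) = 7046.1 km.
Since a_t = (r₁ + r₂)/2, r₂ = 2a_t − r₁ = 2×7046.1 − 4397 = 9695.2 km.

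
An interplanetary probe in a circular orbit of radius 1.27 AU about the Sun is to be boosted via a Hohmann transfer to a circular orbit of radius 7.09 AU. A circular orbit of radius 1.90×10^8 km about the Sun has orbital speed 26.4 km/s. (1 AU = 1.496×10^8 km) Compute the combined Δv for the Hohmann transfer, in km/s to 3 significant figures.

Δv = 13.0 km/s

From the circular-orbit relation v² = μ/r at r = 1.90×10^8 km: μ = v²r = (26.4)² × 1.90×10^8 = 1.32422×10^11 km³/s².
In km: r₁ = 1.27 × 1.496×10^8 = 1.89992×10^8 km; r₂ = 7.09 × 1.496×10^8 = 1.060664×10^9 km.
Transfer-ellipse semi-major axis a_t = (r₁ + r₂)/2 = (1.89992×10^8 + 1.060664×10^9)/2 = 6.25328×10^8 km.
Circular speed at r₁: v₁ = √(μ/r₁) = √(1.32422×10^11/1.89992×10^8) = 26.4006 km/s.
Transfer-orbit speed at r₁ (vis-viva): v_p = √[μ(2/r₁ − 1/a_t)] = 34.3833 km/s.
First burn Δv₁ = |v_p − v₁| = 7.983 km/s.
At r₂, v₂ = √(μ/r₂) = 11.174 km/s.
Transfer-orbit speed at r₂: v_a = √[μ(2/r₂ − 1/a_t)] = 6.1589 km/s.
Second burn Δv₂ = |v₂ − v_a| = 5.015 km/s.
Δv = Δv₁ + Δv₂ = 7.983 + 5.015 = 13.00 km/s.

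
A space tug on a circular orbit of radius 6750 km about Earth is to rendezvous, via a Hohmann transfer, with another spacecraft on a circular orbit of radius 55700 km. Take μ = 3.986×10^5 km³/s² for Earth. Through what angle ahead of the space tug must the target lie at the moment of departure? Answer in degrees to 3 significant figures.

φ = 104°

Semi-major axis of the transfer orbit: a_t = (6750 + 55700)/2 = 31225 km.
The half-period of the transfer ellipse is t = π√(a_t³/μ) = 27456 s.
Target angular speed ω₂ = √(μ/r₂³) = 4.8027×10^-5 rad/s.
Angle swept by the target during transfer: ω₂·t = 1.3186 rad = 75.55°.
Arrival is 180° from departure on the ellipse, so φ = 180° − 75.55° = 104°.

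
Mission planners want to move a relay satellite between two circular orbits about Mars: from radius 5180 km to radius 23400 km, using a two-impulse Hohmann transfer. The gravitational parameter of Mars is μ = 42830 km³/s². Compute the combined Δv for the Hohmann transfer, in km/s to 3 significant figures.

Δv = 1.34 km/s

The Hohmann ellipse has a_t = (r₁ + r₂)/2 = 14290 km.
Circular speed at r₁: v₁ = √(μ/r₁) = √(42830/5180) = 2.87547 km/s.
Transfer-orbit speed at r₁ (vis-viva equation): v_p = √[μ(2/r₁ − 1/a_t)] = 3.67960 km/s.
First burn Δv₁ = |v_p − v₁| = 0.80413 km/s.
Circular speed at r₂: v₂ = √(μ/r₂) = 1.3529 km/s.
Transfer-orbit speed at r₂: v_a = √[μ(2/r₂ − 1/a_t)] = 0.81454 km/s.
Second burn Δv₂ = |v₂ − v_a| = 0.53836 km/s.
Δv = Δv₁ + Δv₂ = 0.80413 + 0.53836 = 1.342 km/s.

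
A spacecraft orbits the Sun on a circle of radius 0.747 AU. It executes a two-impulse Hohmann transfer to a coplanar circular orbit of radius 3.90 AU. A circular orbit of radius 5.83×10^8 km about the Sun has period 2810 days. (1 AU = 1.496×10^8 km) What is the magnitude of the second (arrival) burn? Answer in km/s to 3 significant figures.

From Kepler's third law T² = 4π²r³/μ at r = 5.83×10^8 km, T = 2810 days = 2810 × 86400 s = 2.42784×10^8 s: μ = 4π²r³/T² = 1.32717×10^11 km³/s².
In km: r₁ = 0.747 × 1.496×10^8 = 1.117512×10^8 km; r₂ = 3.90 × 1.496×10^8 = 5.8344×10^8 km.
Transfer-ellipse semi-major axis a_t = (r₁ + r₂)/2 = (1.117512×10^8 + 5.8344×10^8)/2 = 3.475956×10^8 km.
On the circular orbit at r = 5.8344×10^8 km, v_c = √(μ/r) = 15.082 km/s.
Vis-viva on the transfer ellipse at r = 5.8344×10^8 km gives v_t = √[μ(2/r − 1/a_t)] = 8.5517 km/s.
Δv₂ = |v_t − v_c| = |8.5517 − 15.082| = 6.530 km/s.

Δv₂ = 6.53 km/s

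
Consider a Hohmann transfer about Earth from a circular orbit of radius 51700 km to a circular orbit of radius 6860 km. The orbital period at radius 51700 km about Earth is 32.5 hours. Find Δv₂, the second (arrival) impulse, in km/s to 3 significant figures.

From Kepler's third law T² = 4π²r³/μ at r = 51700 km, T = 32.5 hours = 32.5 × 3600 s = 1.170×10^5 s: μ = 4π²r³/T² = 3.98529×10^5 km³/s².
Transfer-ellipse semi-major axis a_t = (r₁ + r₂)/2 = (51700 + 6860)/2 = 29280 km.
On the circular orbit at r = 6860 km, v_c = √(μ/r) = 7.6220 km/s.
Vis-viva on the transfer ellipse at r = 6860 km gives v_t = √[μ(2/r − 1/a_t)] = 10.128 km/s.
Δv₂ = |v_t − v_c| = |10.128 − 7.6220| = 2.506 km/s.

Δv₂ = 2.51 km/s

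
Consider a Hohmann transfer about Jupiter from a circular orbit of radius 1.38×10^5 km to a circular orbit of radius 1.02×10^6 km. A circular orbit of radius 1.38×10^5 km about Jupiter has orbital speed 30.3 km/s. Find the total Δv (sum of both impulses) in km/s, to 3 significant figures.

Δv = 15.6 km/s

From the circular-orbit relation v² = μ/r at r = 1.38×10^5 km: μ = v²r = (30.3)² × 1.38×10^5 = 1.26696×10^8 km³/s².
Transfer-ellipse semi-major axis a_t = (r₁ + r₂)/2 = (1.380×10^5 + 1.020×10^6)/2 = 5.790×10^5 km.
At r₁ the circular-orbit speed is v₁ = √(μ/r₁) = 30.300 km/s.
Transfer-orbit speed at r₁ (vis-viva equation): v_p = √[μ(2/r₁ − 1/a_t)] = 40.216 km/s.
First burn Δv₁ = |v_p − v₁| = 9.916 km/s.
At r₂, v₂ = √(μ/r₂) = 11.145 km/s.
Transfer-orbit speed at r₂: v_a = √[μ(2/r₂ − 1/a_t)] = 5.4410 km/s.
Second burn Δv₂ = |v₂ − v_a| = 5.704 km/s.
Δv = Δv₁ + Δv₂ = 9.916 + 5.704 = 15.62 km/s.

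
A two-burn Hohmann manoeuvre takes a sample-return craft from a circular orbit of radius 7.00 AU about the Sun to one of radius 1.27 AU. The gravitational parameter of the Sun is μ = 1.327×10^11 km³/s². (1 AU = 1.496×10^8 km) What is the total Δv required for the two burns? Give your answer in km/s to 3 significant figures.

In km: r₁ = 7.00 × 1.496×10^8 = 1.0472×10^9 km; r₂ = 1.27 × 1.496×10^8 = 1.89992×10^8 km.
Semi-major axis of the transfer orbit: a_t = (1.0472×10^9 + 1.89992×10^8)/2 = 6.18596×10^8 km.
Circular speed at r₁: v₁ = √(μ/r₁) = √(1.327×10^11/1.0472×10^9) = 11.257 km/s.
On the transfer ellipse at r₁, vis-viva gives v_a = √[μ(2/r₁ − 1/a_t)] = 6.2386 km/s.
First burn Δv₁ = |v_a − v₁| = 5.018 km/s.
At r₂, v₂ = √(μ/r₂) = 26.428 km/s.
Transfer-orbit speed at r₂: v_p = √[μ(2/r₂ − 1/a_t)] = 34.386 km/s.
Second burn Δv₂ = |v₂ − v_p| = 7.958 km/s.
Total Δv = Δv₁ + Δv₂ = 12.98 km/s.

Δv = 13.0 km/s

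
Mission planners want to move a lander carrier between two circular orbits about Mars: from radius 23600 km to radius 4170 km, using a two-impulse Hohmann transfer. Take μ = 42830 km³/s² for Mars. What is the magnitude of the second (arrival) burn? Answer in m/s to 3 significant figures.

Δv₂ = 973 m/s

Transfer-ellipse semi-major axis a_t = (r₁ + r₂)/2 = (23600 + 4170)/2 = 13885 km.
On the circular orbit at r = 4170 km, v_c = √(μ/r) = 3.2048 km/s.
Transfer-orbit speed at the same r (vis-viva, a = a_t): v_t = √[μ(2/r − 1/a_t)] = 4.1782 km/s.
Δv₂ = |v_t − v_c| = |4.1782 − 3.2048| = 0.9734 km/s.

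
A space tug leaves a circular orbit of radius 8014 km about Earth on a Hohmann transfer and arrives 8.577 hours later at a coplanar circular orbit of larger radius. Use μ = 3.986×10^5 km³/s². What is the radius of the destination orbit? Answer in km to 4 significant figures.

Transfer time t = 8.577 hours = 30877.2 s, and t = π√(a_t³/μ).
So a_t = (μ t²/π²)^(1/3) = (3.986×10^5 × (30877.2)² / π²)^(1/3) = 33768 km.
Since a_t = (r₁ + r₂)/2, r₂ = 2a_t − r₁ = 2×33768 − 8014 = 59522 km.

r₂ = 59520 km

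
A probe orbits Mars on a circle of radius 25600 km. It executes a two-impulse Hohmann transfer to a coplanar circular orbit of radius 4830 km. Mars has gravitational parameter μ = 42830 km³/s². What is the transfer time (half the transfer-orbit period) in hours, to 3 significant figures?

t = 7.91 hours

Semi-major axis of the transfer orbit: a_t = (25600 + 4830)/2 = 15215 km.
By Kepler's third law the transfer-orbit period is T = 2π√(a_t³/μ), so t = T/2 = 28490 s.
Converting: 28490 s ÷ 3600 s/hour = 7.91 hours.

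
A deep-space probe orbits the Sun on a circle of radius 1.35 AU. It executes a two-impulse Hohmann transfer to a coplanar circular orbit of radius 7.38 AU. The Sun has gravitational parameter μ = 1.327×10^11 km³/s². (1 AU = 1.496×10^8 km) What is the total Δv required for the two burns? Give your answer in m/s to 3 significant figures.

Δv = 12600 m/s

In km: r₁ = 1.35 × 1.496×10^8 = 2.0196×10^8 km; r₂ = 7.38 × 1.496×10^8 = 1.104048×10^9 km.
The Hohmann ellipse has a_t = (r₁ + r₂)/2 = 6.53004×10^8 km.
Circular speed at r₁: v₁ = √(μ/r₁) = √(1.327×10^11/2.0196×10^8) = 25.633 km/s.
On the transfer ellipse at r₁, vis-viva gives v_p = √[μ(2/r₁ − 1/a_t)] = 33.330 km/s.
First burn Δv₁ = |v_p − v₁| = 7.697 km/s.
At r₂, v₂ = √(μ/r₂) = 10.963 km/s.
Transfer-orbit speed at r₂: v_a = √[μ(2/r₂ − 1/a_t)] = 6.0970 km/s.
Second burn Δv₂ = |v₂ − v_a| = 4.866 km/s.
Δv = Δv₁ + Δv₂ = 7.697 + 4.866 = 12.56 km/s.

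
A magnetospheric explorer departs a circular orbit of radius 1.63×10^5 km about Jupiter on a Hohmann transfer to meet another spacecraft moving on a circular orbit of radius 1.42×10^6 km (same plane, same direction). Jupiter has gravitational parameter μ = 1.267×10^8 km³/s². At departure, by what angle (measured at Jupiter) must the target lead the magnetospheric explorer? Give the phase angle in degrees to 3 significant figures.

φ = 105°

Semi-major axis of the transfer orbit: a_t = (1.630×10^5 + 1.420×10^6)/2 = 7.915×10^5 km.
The half-period of the transfer ellipse is t = π√(a_t³/μ) = 1.96534×10^5 s.
Target angular speed ω₂ = √(μ/r₂³) = 6.65205×10^-6 rad/s.
Angle swept by the target during transfer: ω₂·t = 1.3074 rad = 74.91°.
Arrival is 180° from departure on the ellipse, so φ = 180° − 74.91° = 105°.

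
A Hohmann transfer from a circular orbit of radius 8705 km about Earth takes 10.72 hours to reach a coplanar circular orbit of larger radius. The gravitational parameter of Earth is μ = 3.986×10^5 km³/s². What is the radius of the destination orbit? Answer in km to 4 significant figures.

r₂ = 69660 km

Transfer time t = 10.72 hours = 38592 s, and t = π√(a_t³/μ).
So a_t = (μ t²/π²)^(1/3) = (3.986×10^5 × (38592)² / π²)^(1/3) = 39181 km.
Since a_t = (r₁ + r₂)/2, r₂ = 2a_t − r₁ = 2×39181 − 8705 = 69657 km.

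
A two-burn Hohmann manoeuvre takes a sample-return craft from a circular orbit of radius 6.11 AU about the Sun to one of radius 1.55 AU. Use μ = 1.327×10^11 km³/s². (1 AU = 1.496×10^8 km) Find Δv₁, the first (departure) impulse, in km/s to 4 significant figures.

In km: r₁ = 6.11 × 1.496×10^8 = 9.14056×10^8 km; r₂ = 1.55 × 1.496×10^8 = 2.3188×10^8 km.
The Hohmann ellipse has a_t = (r₁ + r₂)/2 = 5.72968×10^8 km.
On the circular orbit at r = 9.14056×10^8 km, v_c = √(μ/r) = 12.049 km/s.
Vis-viva on the transfer ellipse at r = 9.14056×10^8 km gives v_t = √[μ(2/r − 1/a_t)] = 7.6651 km/s.
Δv₁ = |v_t − v_c| = |7.6651 − 12.049| = 4.384 km/s.

Δv₁ = 4.384 km/s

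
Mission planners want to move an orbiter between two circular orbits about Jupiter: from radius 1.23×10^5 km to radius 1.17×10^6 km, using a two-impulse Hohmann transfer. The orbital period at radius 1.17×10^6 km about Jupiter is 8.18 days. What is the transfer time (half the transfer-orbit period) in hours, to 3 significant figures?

From Kepler's third law T² = 4π²r³/μ at r = 1.17×10^6 km, T = 8.18 days = 8.18 × 86400 s = 7.06752×10^5 s: μ = 4π²r³/T² = 1.26585×10^8 km³/s².
Semi-major axis of the transfer orbit: a_t = (1.230×10^5 + 1.170×10^6)/2 = 6.465×10^5 km.
Transfer time t = π√(a_t³/μ) = π√((6.465×10^5)³ / 1.26585×10^8) = 1.451×10^5 s.
Converting: 1.451×10^5 s ÷ 3600 s/hour = 40.3 hours.

t = 40.3 hours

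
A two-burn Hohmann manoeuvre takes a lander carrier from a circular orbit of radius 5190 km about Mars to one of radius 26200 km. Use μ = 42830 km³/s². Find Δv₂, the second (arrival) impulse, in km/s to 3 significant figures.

Δv₂ = 0.543 km/s

Semi-major axis of the transfer orbit: a_t = (5190 + 26200)/2 = 15695 km.
On the circular orbit at r = 26200 km, v_c = √(μ/r) = 1.27857 km/s.
Transfer-orbit speed at the same r (vis-viva, a = a_t): v_t = √[μ(2/r − 1/a_t)] = 0.735235 km/s.
Δv₂ = |v_t − v_c| = |0.735235 − 1.27857| = 0.5433 km/s.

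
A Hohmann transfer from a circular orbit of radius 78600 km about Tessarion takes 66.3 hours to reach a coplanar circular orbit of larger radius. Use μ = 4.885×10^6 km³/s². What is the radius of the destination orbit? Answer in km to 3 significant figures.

r₂ = 5.30×10^5 km

Transfer time t = 66.3 hours = 2.3868×10^5 s, and t = π√(a_t³/μ).
So a_t = (μ t²/π²)^(1/3) = (4.885×10^6 × (2.3868×10^5)² / π²)^(1/3) = 3.0437×10^5 km.
Since a_t = (r₁ + r₂)/2, r₂ = 2a_t − r₁ = 2×3.0437×10^5 − 78600 = 5.3014×10^5 km.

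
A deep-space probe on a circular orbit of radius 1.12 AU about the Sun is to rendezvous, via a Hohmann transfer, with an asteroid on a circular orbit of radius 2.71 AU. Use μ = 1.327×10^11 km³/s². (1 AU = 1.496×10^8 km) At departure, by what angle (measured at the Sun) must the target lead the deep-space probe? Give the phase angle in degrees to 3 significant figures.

φ = 73.1°

In km: r₁ = 1.12 × 1.496×10^8 = 1.67552×10^8 km; r₂ = 2.71 × 1.496×10^8 = 4.05416×10^8 km.
The Hohmann ellipse has a_t = (r₁ + r₂)/2 = 2.86484×10^8 km.
The half-period of the transfer ellipse is t = π√(a_t³/μ) = 4.182×10^7 s.
The target's mean motion on its circular orbit is ω₂ = √(μ/r₂³) = 4.463×10^-8 rad/s.
Angle swept by the target during transfer: ω₂·t = 1.866 rad = 106.9°.
The deep-space probe traverses 180° on the transfer ellipse, so the target must lead by 180° − 106.9° = 73.1°.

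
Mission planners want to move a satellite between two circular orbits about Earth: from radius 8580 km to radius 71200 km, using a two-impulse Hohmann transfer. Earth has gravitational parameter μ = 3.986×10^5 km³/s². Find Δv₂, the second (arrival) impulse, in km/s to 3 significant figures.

Δv₂ = 1.27 km/s

Transfer-ellipse semi-major axis a_t = (r₁ + r₂)/2 = (8580 + 71200)/2 = 39890 km.
On the circular orbit at r = 71200 km, v_c = √(μ/r) = 2.366 km/s.
Vis-viva on the transfer ellipse at r = 71200 km gives v_t = √[μ(2/r − 1/a_t)] = 1.097 km/s.
Δv₂ = |v_t − v_c| = |1.097 − 2.366| = 1.269 km/s.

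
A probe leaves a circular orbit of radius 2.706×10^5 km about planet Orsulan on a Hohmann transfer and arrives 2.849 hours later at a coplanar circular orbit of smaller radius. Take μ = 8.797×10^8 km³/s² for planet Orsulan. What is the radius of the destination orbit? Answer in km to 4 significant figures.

Transfer time t = 2.849 hours = 10256.4 s, and t = π√(a_t³/μ).
So a_t = (μ t²/π²)^(1/3) = (8.797×10^8 × (10256.4)² / π²)^(1/3) = 2.1087×10^5 km.
Since a_t = (r₁ + r₂)/2, r₂ = 2a_t − r₁ = 2×2.1087×10^5 − 2.706×10^5 = 1.5114×10^5 km.

r₂ = 1.511×10^5 km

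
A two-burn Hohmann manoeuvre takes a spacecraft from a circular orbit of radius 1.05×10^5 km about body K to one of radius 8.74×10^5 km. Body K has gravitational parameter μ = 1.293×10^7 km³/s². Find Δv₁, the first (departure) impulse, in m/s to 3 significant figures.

Transfer-ellipse semi-major axis a_t = (r₁ + r₂)/2 = (1.050×10^5 + 8.740×10^5)/2 = 4.895×10^5 km.
Circular speed at r = 1.050×10^5 km: v_c = √(μ/r) = 11.097 km/s.
Transfer-orbit speed at the same r (vis-viva, a = a_t): v_t = √[μ(2/r − 1/a_t)] = 14.828 km/s.
Δv₁ = |v_t − v_c| = |14.828 − 11.097| = 3.731 km/s.

Δv₁ = 3730 m/s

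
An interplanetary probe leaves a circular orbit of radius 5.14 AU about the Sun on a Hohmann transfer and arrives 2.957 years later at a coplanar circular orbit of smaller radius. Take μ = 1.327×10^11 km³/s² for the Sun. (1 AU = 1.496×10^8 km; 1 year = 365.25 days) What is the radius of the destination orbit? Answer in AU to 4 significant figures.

In km: r₁ = 5.14 × 1.496×10^8 = 7.68944×10^8 km.
Transfer time t = 2.957 years × 365.25 × 86400 s = 9.33158232×10^7 s, and t = π√(a_t³/μ).
So a_t = (μ t²/π²)^(1/3) = (1.327×10^11 × (9.33158232×10^7)² / π²)^(1/3) = 4.8921×10^8 km.
Since a_t = (r₁ + r₂)/2, r₂ = 2a_t − r₁ = 2×4.8921×10^8 − 7.68944×10^8 = 2.09476×10^8 km.
In AU: r₂ = 2.09476×10^8 / 1.496×10^8 = 1.400 AU.

r₂ = 1.400 AU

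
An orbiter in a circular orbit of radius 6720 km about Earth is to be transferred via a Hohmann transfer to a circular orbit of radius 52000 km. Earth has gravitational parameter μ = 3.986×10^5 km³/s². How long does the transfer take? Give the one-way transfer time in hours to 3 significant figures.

The Hohmann ellipse has a_t = (r₁ + r₂)/2 = 29360 km.
By Kepler's third law the transfer-orbit period is T = 2π√(a_t³/μ), so t = T/2 = 25030 s.
Converting: 25030 s ÷ 3600 s/hour = 6.95 hours.

t = 6.95 hours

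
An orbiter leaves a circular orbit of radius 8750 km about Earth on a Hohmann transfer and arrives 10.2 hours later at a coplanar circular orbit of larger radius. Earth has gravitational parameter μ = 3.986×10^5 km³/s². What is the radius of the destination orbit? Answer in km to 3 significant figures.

Transfer time t = 10.2 hours = 36720 s, and t = π√(a_t³/μ).
So a_t = (μ t²/π²)^(1/3) = (3.986×10^5 × (36720)² / π²)^(1/3) = 37904 km.
Since a_t = (r₁ + r₂)/2, r₂ = 2a_t − r₁ = 2×37904 − 8750 = 67058 km.

r₂ = 67100 km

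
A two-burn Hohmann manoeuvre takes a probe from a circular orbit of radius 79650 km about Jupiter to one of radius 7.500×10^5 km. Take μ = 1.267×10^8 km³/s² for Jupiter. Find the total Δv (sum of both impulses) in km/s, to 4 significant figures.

Δv = 21.05 km/s

Semi-major axis of the transfer orbit: a_t = (79650 + 7.500×10^5)/2 = 4.14825×10^5 km.
At r₁ the circular-orbit speed is v₁ = √(μ/r₁) = 39.88370 km/s.
Transfer-orbit speed at r₁ (vis-viva): v_p = √[μ(2/r₁ − 1/a_t)] = 53.62825 km/s.
First burn Δv₁ = |v_p − v₁| = 13.745 km/s.
Circular speed at r₂: v₂ = √(μ/r₂) = 12.9974 km/s.
Transfer-orbit speed at r₂: v_a = √[μ(2/r₂ − 1/a_t)] = 5.69532 km/s.
Second burn Δv₂ = |v₂ − v_a| = 7.3021 km/s.
Total Δv = Δv₁ + Δv₂ = 21.05 km/s.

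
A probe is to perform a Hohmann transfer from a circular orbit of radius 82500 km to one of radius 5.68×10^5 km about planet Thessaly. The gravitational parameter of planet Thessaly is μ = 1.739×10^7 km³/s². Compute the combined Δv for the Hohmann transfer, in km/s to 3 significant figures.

Transfer-ellipse semi-major axis a_t = (r₁ + r₂)/2 = (82500 + 5.680×10^5)/2 = 3.2525×10^5 km.
At r₁ the circular-orbit speed is v₁ = √(μ/r₁) = 14.5185 km/s.
Transfer-orbit speed at r₁ (v² = μ(2/r − 1/a)): v_p = √[μ(2/r₁ − 1/a_t)] = 19.1862 km/s.
First burn Δv₁ = |v_p − v₁| = 4.668 km/s.
Circular speed at r₂: v₂ = √(μ/r₂) = 5.533 km/s.
Transfer-orbit speed at r₂: v_a = √[μ(2/r₂ − 1/a_t)] = 2.787 km/s.
Second burn Δv₂ = |v₂ − v_a| = 2.746 km/s.
Δv = Δv₁ + Δv₂ = 4.668 + 2.746 = 7.414 km/s.

Δv = 7.41 km/s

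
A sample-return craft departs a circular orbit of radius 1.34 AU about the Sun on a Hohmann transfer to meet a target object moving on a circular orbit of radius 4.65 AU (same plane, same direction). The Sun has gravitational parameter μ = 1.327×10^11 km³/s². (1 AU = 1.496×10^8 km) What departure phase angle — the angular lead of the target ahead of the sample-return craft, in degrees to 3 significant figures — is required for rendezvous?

φ = 87.0°

In km: r₁ = 1.34 × 1.496×10^8 = 2.00464×10^8 km; r₂ = 4.65 × 1.496×10^8 = 6.9564×10^8 km.
Semi-major axis of the transfer orbit: a_t = (2.00464×10^8 + 6.9564×10^8)/2 = 4.48052×10^8 km.
The half-period of the transfer ellipse is t = π√(a_t³/μ) = 8.1791×10^7 s.
Target angular speed ω₂ = √(μ/r₂³) = 1.9854×10^-8 rad/s.
Angle swept by the target during transfer: ω₂·t = 1.6239 rad = 93.04°.
The sample-return craft traverses 180° on the transfer ellipse, so the target must lead by 180° − 93.04° = 87.0°.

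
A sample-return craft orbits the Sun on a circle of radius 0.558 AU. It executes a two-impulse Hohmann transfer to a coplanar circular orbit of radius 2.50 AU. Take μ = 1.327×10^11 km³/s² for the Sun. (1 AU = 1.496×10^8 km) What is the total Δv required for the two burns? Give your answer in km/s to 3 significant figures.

In km: r₁ = 0.558 × 1.496×10^8 = 8.34768×10^7 km; r₂ = 2.50 × 1.496×10^8 = 3.740×10^8 km.
Semi-major axis of the transfer orbit: a_t = (8.34768×10^7 + 3.740×10^8)/2 = 2.287384×10^8 km.
At r₁ the circular-orbit speed is v₁ = √(μ/r₁) = 39.87 km/s.
On the transfer ellipse at r₁, vis-viva gives v_p = √[μ(2/r₁ − 1/a_t)] = 50.98 km/s.
First burn Δv₁ = |v_p − v₁| = 11.11 km/s.
At r₂, v₂ = √(μ/r₂) = 18.836 km/s.
Transfer-orbit speed at r₂: v_a = √[μ(2/r₂ − 1/a_t)] = 11.379 km/s.
Second burn Δv₂ = |v₂ − v_a| = 7.457 km/s.
Δv = Δv₁ + Δv₂ = 11.11 + 7.457 = 18.57 km/s.

Δv = 18.6 km/s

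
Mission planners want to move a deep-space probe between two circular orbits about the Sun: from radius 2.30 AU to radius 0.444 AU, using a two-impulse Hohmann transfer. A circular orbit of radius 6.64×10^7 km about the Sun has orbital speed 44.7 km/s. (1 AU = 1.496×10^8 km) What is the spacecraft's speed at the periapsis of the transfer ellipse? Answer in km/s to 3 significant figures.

From the circular-orbit relation v² = μ/r at r = 6.64×10^7 km: μ = v²r = (44.7)² × 6.64×10^7 = 1.32673×10^11 km³/s².
In km: r₁ = 2.30 × 1.496×10^8 = 3.4408×10^8 km; r₂ = 0.444 × 1.496×10^8 = 6.64224×10^7 km.
Transfer-ellipse semi-major axis a_t = (r₁ + r₂)/2 = (3.4408×10^8 + 6.64224×10^7)/2 = 2.052512×10^8 km.
The periapsis of the transfer ellipse is at r = 6.64224×10^7 km.
From the vis-viva equation, v = √[μ(2/r − 1/a_t)] = 57.87 km/s.

v = 57.9 km/s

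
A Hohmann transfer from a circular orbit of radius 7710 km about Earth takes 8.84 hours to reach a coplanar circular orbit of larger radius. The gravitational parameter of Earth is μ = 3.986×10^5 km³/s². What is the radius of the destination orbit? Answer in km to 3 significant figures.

Transfer time t = 8.84 hours = 31824 s, and t = π√(a_t³/μ).
So a_t = (μ t²/π²)^(1/3) = (3.986×10^5 × (31824)² / π²)^(1/3) = 34455 km.
Since a_t = (r₁ + r₂)/2, r₂ = 2a_t − r₁ = 2×34455 − 7710 = 61200 km.

r₂ = 61200 km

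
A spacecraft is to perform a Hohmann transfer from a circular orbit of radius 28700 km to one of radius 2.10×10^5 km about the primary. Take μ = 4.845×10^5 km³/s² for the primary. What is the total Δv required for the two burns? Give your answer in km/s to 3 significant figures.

The Hohmann ellipse has a_t = (r₁ + r₂)/2 = 1.1935×10^5 km.
At r₁ the circular-orbit speed is v₁ = √(μ/r₁) = 4.109 km/s.
On the transfer ellipse at r₁, vis-viva gives v_p = √[μ(2/r₁ − 1/a_t)] = 5.450 km/s.
First burn Δv₁ = |v_p − v₁| = 1.341 km/s.
Circular speed at r₂: v₂ = √(μ/r₂) = 1.51893 km/s.
Transfer-orbit speed at r₂: v_a = √[μ(2/r₂ − 1/a_t)] = 0.744847 km/s.
Second burn Δv₂ = |v₂ − v_a| = 0.7741 km/s.
Total Δv = Δv₁ + Δv₂ = 2.115 km/s.

Δv = 2.12 km/s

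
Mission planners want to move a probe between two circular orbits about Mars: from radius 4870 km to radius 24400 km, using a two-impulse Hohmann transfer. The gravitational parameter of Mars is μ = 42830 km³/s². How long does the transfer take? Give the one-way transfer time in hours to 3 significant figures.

t = 7.47 hours

The Hohmann ellipse has a_t = (r₁ + r₂)/2 = 14635 km.
Half the transfer-orbit period gives t = π√(a_t³/μ) = 26880 s.
Converting: 26880 s ÷ 3600 s/hour = 7.47 hours.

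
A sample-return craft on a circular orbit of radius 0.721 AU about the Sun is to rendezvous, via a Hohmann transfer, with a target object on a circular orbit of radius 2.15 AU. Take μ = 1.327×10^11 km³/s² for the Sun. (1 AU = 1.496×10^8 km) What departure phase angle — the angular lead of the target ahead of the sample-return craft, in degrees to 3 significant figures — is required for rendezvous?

φ = 81.8°

In km: r₁ = 0.721 × 1.496×10^8 = 1.078616×10^8 km; r₂ = 2.15 × 1.496×10^8 = 3.2164×10^8 km.
The Hohmann ellipse has a_t = (r₁ + r₂)/2 = 2.147508×10^8 km.
Transfer time t = π√(a_t³/μ) = 2.714×10^7 s.
Target angular speed ω₂ = √(μ/r₂³) = 6.315×10^-8 rad/s.
Angle swept by the target during transfer: ω₂·t = 1.714 rad = 98.20°.
The sample-return craft traverses 180° on the transfer ellipse, so the target must lead by 180° − 98.20° = 81.8°.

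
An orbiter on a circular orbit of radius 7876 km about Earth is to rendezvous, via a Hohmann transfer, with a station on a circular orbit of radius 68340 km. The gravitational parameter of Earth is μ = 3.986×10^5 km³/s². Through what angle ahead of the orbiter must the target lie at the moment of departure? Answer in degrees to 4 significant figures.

Transfer-ellipse semi-major axis a_t = (r₁ + r₂)/2 = (7876 + 68340)/2 = 38108 km.
Transfer time t = π√(a_t³/μ) = 37017.36 s.
The target's mean motion on its circular orbit is ω₂ = √(μ/r₂³) = 3.533916×10^-5 rad/s.
Angle swept by the target during transfer: ω₂·t = 1.30816 rad = 74.952°.
Arrival is 180° from departure on the ellipse, so φ = 180° − 74.952° = 105.0°.

φ = 105.0°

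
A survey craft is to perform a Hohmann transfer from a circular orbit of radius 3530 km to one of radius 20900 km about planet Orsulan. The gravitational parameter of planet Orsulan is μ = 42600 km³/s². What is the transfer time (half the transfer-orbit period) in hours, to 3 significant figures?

t = 5.71 hours

Semi-major axis of the transfer orbit: a_t = (3530 + 20900)/2 = 12215 km.
Transfer time t = π√(a_t³/μ) = π√((12215)³ / 42600) = 20550 s.
Converting: 20550 s ÷ 3600 s/hour = 5.71 hours.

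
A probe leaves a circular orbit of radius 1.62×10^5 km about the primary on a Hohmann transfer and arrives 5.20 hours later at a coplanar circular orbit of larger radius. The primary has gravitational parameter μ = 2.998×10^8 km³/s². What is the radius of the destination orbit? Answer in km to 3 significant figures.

Transfer time t = 5.20 hours = 18720 s, and t = π√(a_t³/μ).
So a_t = (μ t²/π²)^(1/3) = (2.998×10^8 × (18720)² / π²)^(1/3) = 2.1998×10^5 km.
Since a_t = (r₁ + r₂)/2, r₂ = 2a_t − r₁ = 2×2.1998×10^5 − 1.620×10^5 = 2.7796×10^5 km.

r₂ = 2.78×10^5 km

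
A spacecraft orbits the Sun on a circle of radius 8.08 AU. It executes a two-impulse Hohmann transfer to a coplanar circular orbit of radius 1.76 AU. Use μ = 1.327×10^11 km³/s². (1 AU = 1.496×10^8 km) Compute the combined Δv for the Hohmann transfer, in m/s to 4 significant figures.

In km: r₁ = 8.08 × 1.496×10^8 = 1.208768×10^9 km; r₂ = 1.76 × 1.496×10^8 = 2.63296×10^8 km.
Transfer-ellipse semi-major axis a_t = (r₁ + r₂)/2 = (1.208768×10^9 + 2.63296×10^8)/2 = 7.36032×10^8 km.
Circular speed at r₁: v₁ = √(μ/r₁) = √(1.327×10^11/1.208768×10^9) = 10.478 km/s.
Transfer-orbit speed at r₁ (vis-viva): v_a = √[μ(2/r₁ − 1/a_t)] = 6.2667 km/s.
First burn Δv₁ = |v_a − v₁| = 4.211 km/s.
Circular speed at r₂: v₂ = √(μ/r₂) = 22.45 km/s.
Transfer-orbit speed at r₂: v_p = √[μ(2/r₂ − 1/a_t)] = 28.77 km/s.
Second burn Δv₂ = |v₂ − v_p| = 6.320 km/s.
Δv = Δv₁ + Δv₂ = 4.211 + 6.320 = 10.53 km/s.

Δv = 10530 m/s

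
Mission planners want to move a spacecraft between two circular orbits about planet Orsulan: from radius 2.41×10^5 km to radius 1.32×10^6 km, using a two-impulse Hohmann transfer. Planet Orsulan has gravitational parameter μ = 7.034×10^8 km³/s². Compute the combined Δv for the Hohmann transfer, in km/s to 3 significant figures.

The Hohmann ellipse has a_t = (r₁ + r₂)/2 = 7.805×10^5 km.
At r₁ the circular-orbit speed is v₁ = √(μ/r₁) = 54.025 km/s.
Transfer-orbit speed at r₁ (vis-viva): v_p = √[μ(2/r₁ − 1/a_t)] = 70.258 km/s.
First burn Δv₁ = |v_p − v₁| = 16.23 km/s.
At r₂, v₂ = √(μ/r₂) = 23.084 km/s.
Transfer-orbit speed at r₂: v_a = √[μ(2/r₂ − 1/a_t)] = 12.827 km/s.
Second burn Δv₂ = |v₂ − v_a| = 10.26 km/s.
Total Δv = Δv₁ + Δv₂ = 26.49 km/s.

Δv = 26.5 km/s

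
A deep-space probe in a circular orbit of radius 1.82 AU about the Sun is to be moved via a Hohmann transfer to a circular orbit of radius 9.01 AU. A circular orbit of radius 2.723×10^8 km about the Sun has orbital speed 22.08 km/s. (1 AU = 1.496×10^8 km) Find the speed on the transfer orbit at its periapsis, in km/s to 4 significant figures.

From the circular-orbit relation v² = μ/r at r = 2.723×10^8 km: μ = v²r = (22.08)² × 2.723×10^8 = 1.32753×10^11 km³/s².
In km: r₁ = 1.82 × 1.496×10^8 = 2.72272×10^8 km; r₂ = 9.01 × 1.496×10^8 = 1.347896×10^9 km.
The Hohmann ellipse has a_t = (r₁ + r₂)/2 = 8.10084×10^8 km.
At periapsis, r = 2.72272×10^8 km.
Applying v² = μ(2/r − 1/a_t): v = 28.48 km/s.

v = 28.48 km/s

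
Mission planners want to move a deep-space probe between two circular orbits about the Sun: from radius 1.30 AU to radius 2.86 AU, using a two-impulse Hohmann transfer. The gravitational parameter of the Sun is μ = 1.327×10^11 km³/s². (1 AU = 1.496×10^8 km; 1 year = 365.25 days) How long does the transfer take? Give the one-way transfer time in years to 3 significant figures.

In km: r₁ = 1.30 × 1.496×10^8 = 1.9448×10^8 km; r₂ = 2.86 × 1.496×10^8 = 4.27856×10^8 km.
Transfer-ellipse semi-major axis a_t = (r₁ + r₂)/2 = (1.9448×10^8 + 4.27856×10^8)/2 = 3.11168×10^8 km.
Half the transfer-orbit period gives t = π√(a_t³/μ) = 4.734×10^7 s.
Converting: 4.734×10^7 s ÷ 3.15576×10^7 s/year (365.25 × 86400) = 1.50 years.

t = 1.50 years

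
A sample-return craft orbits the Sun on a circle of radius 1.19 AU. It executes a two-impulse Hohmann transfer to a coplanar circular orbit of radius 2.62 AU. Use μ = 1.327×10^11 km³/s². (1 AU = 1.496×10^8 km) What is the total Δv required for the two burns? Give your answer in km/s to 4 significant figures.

In km: r₁ = 1.19 × 1.496×10^8 = 1.78024×10^8 km; r₂ = 2.62 × 1.496×10^8 = 3.91952×10^8 km.
Transfer-ellipse semi-major axis a_t = (r₁ + r₂)/2 = (1.78024×10^8 + 3.91952×10^8)/2 = 2.84988×10^8 km.
Circular speed at r₁: v₁ = √(μ/r₁) = √(1.327×10^11/1.78024×10^8) = 27.3021 km/s.
Transfer-orbit speed at r₁ (vis-viva): v_p = √[μ(2/r₁ − 1/a_t)] = 32.0184 km/s.
First burn Δv₁ = |v_p − v₁| = 4.7163 km/s.
At r₂, v₂ = √(μ/r₂) = 18.4001 km/s.
Transfer-orbit speed at r₂: v_a = √[μ(2/r₂ − 1/a_t)] = 14.5427 km/s.
Second burn Δv₂ = |v₂ − v_a| = 3.8574 km/s.
Total Δv = Δv₁ + Δv₂ = 8.574 km/s.

Δv = 8.574 km/s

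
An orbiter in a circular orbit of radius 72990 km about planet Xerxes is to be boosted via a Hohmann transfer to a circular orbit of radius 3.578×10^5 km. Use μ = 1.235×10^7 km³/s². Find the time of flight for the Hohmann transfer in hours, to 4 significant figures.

t = 24.82 hours

The Hohmann ellipse has a_t = (r₁ + r₂)/2 = 2.15395×10^5 km.
By Kepler's third law the transfer-orbit period is T = 2π√(a_t³/μ), so t = T/2 = 89365 s.
Converting: 89365 s ÷ 3600 s/hour = 24.82 hours.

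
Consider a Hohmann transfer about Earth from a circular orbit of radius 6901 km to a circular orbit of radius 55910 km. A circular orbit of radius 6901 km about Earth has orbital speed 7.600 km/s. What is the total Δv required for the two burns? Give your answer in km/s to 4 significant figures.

From the circular-orbit relation v² = μ/r at r = 6901 km: μ = v²r = (7.600)² × 6901 = 3.98602×10^5 km³/s².
The Hohmann ellipse has a_t = (r₁ + r₂)/2 = 31405.5 km.
Circular speed at r₁: v₁ = √(μ/r₁) = √(3.98602×10^5/6901) = 7.60000 km/s.
Transfer-orbit speed at r₁ (vis-viva): v_p = √[μ(2/r₁ − 1/a_t)] = 10.1404 km/s.
First burn Δv₁ = |v_p − v₁| = 2.5404 km/s.
Circular speed at r₂: v₂ = √(μ/r₂) = 2.67008 km/s.
Transfer-orbit speed at r₂: v_a = √[μ(2/r₂ − 1/a_t)] = 1.25164 km/s.
Second burn Δv₂ = |v₂ − v_a| = 1.4184 km/s.
Total Δv = Δv₁ + Δv₂ = 3.959 km/s.

Δv = 3.959 km/s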